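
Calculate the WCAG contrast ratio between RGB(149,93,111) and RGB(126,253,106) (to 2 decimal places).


Linearize each sRGB channel c=v/255: c/12.92 if c ≤ 0.04045 else ((c+0.055)/1.055)^2.4
L = 0.2126×R_lin + 0.7152×G_lin + 0.0722×B_lin
Color 1 (149,93,111):
  R=149: 149/255≈0.5843 > 0.04045 → ((0.5843+0.055)/1.055)^2.4 ≈ 0.30054
  G=93: 93/255≈0.3647 > 0.04045 → ((0.3647+0.055)/1.055)^2.4 ≈ 0.10946
  B=111: 111/255≈0.4353 > 0.04045 → ((0.4353+0.055)/1.055)^2.4 ≈ 0.15896
  L1 = 0.2126×0.30054 + 0.7152×0.10946 + 0.0722×0.15896 ≈ 0.15366
Color 2 (126,253,106):
  R=126: 126/255≈0.4941 > 0.04045 → ((0.4941+0.055)/1.055)^2.4 ≈ 0.20864
  G=253: 253/255≈0.9922 > 0.04045 → ((0.9922+0.055)/1.055)^2.4 ≈ 0.98225
  B=106: 106/255≈0.4157 > 0.04045 → ((0.4157+0.055)/1.055)^2.4 ≈ 0.14413
  L2 = 0.2126×0.20864 + 0.7152×0.98225 + 0.0722×0.14413 ≈ 0.75727
Lighter = 0.75727, Darker = 0.15366
Ratio = (L_lighter + 0.05) / (L_darker + 0.05)
Ratio = (0.75727 + 0.05) / (0.15366 + 0.05) = 0.80727 / 0.20366 ≈ 3.9638
Ratio ≈ 3.96:1


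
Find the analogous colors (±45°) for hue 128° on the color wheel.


Base hue: 128°
Left analog: (128 - 45) mod 360 = 83°
Right analog: (128 + 45) mod 360 = 173°
Analogous hues = 83° and 173°


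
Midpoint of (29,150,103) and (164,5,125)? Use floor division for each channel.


Midpoint: each channel = ⌊(C₁+C₂)/2⌋
R: ⌊(29+164)/2⌋ = 96
G: ⌊(150+5)/2⌋ = 77
B: ⌊(103+125)/2⌋ = 114
= RGB(96, 77, 114)


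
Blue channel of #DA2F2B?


Color: #DA2F2B
R = DA = 218
G = 2F = 47
B = 2B = 43
Blue = 43


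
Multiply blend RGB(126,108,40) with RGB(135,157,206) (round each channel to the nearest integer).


Multiply: C = A×B/255, rounded to nearest integer
R: 126×135/255 = 17010/255 ≈ 66.706 → 67
G: 108×157/255 = 16956/255 ≈ 66.494 → 66
B: 40×206/255 = 8240/255 ≈ 32.314 → 32
= RGB(67, 66, 32)


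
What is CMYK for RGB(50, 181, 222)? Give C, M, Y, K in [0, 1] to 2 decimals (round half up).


R'=50/255≈0.1961, G'=181/255≈0.7098, B'=222/255≈0.8706
K = 1 - max(R',G',B') = 1 - 222/255 = 33/255 = 0.12941… → 0.13
(1-R'-K)/(1-K) simplifies to (max-R)/max with max = 222:
C = (222-50)/222 = 172/222 = 0.77477… → 0.77
M = (222-181)/222 = 41/222 = 0.18468… → 0.18
Y = (222-222)/222 = 0/222 = 0 → 0.00
= CMYK(0.77, 0.18, 0.00, 0.13)


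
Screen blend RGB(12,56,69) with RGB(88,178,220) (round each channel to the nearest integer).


Screen: C = 255 - (255-A)×(255-B)/255, rounded to nearest integer
R: 255 - (255-12)×(255-88)/255 = 255 - 40581/255 ≈ 255 - 159.141 = 95.859 → 96
G: 255 - (255-56)×(255-178)/255 = 255 - 15323/255 ≈ 255 - 60.090 = 194.910 → 195
B: 255 - (255-69)×(255-220)/255 = 255 - 6510/255 ≈ 255 - 25.529 = 229.471 → 229
= RGB(96, 195, 229)


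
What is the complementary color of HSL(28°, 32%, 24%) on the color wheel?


Complement = opposite side of color wheel = hue + 180°
H' = (28 + 180) mod 360 = 208°
S and L unchanged.
= HSL(208°, 32%, 24%)


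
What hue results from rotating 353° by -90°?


New hue = (H + rotation) mod 360
New hue = (353 -90) mod 360
= 263 mod 360
= 263°


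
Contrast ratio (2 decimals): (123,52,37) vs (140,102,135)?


Linearize each sRGB channel c=v/255: c/12.92 if c ≤ 0.04045 else ((c+0.055)/1.055)^2.4
L = 0.2126×R_lin + 0.7152×G_lin + 0.0722×B_lin
Color 1 (123,52,37):
  R=123: 123/255≈0.4824 > 0.04045 → ((0.4824+0.055)/1.055)^2.4 ≈ 0.19807
  G=52: 52/255≈0.2039 > 0.04045 → ((0.2039+0.055)/1.055)^2.4 ≈ 0.03434
  B=37: 37/255≈0.1451 > 0.04045 → ((0.1451+0.055)/1.055)^2.4 ≈ 0.01850
  L1 = 0.2126×0.19807 + 0.7152×0.03434 + 0.0722×0.01850 ≈ 0.06801
Color 2 (140,102,135):
  R=140: 140/255≈0.5490 > 0.04045 → ((0.5490+0.055)/1.055)^2.4 ≈ 0.26225
  G=102: 102/255≈0.4000 > 0.04045 → ((0.4000+0.055)/1.055)^2.4 ≈ 0.13287
  B=135: 135/255≈0.5294 > 0.04045 → ((0.5294+0.055)/1.055)^2.4 ≈ 0.24228
  L2 = 0.2126×0.26225 + 0.7152×0.13287 + 0.0722×0.24228 ≈ 0.16827
Lighter = 0.16827, Darker = 0.06801
Ratio = (L_lighter + 0.05) / (L_darker + 0.05)
Ratio = (0.16827 + 0.05) / (0.06801 + 0.05) = 0.21827 / 0.11801 ≈ 1.8497
Ratio ≈ 1.85:1


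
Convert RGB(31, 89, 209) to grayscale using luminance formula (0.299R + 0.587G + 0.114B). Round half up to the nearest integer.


Gray = 0.299×R + 0.587×G + 0.114×B
Gray = 0.299×31 + 0.587×89 + 0.114×209
Gray = 9.269 + 52.243 + 23.826
Gray = 85.338 → round half up → 85
Gray = 85


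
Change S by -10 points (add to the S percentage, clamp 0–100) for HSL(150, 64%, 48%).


Original S = 64%
Adjustment = -10 percentage points
New S = 64 + (-10) = 54
Clamp to [0, 100] → 54
= HSL(150°, 54%, 48%)


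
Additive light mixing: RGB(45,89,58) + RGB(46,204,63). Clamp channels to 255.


Additive: each channel = min(255, C₁+C₂)
R: 45+46 = 91 → 91
G: 89+204 = 293 → 255
B: 58+63 = 121 → 121
= RGB(91, 255, 121)


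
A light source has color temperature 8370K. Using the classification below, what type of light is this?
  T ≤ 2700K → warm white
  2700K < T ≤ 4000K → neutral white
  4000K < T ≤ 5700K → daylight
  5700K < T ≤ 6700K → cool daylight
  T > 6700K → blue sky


Temperature: 8370K
8370K > 6700K → blue sky
Classification: blue sky


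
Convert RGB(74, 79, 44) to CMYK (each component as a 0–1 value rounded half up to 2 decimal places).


R'=74/255≈0.2902, G'=79/255≈0.3098, B'=44/255≈0.1725
K = 1 - max(R',G',B') = 1 - 79/255 = 176/255 = 0.69019… → 0.69
(1-R'-K)/(1-K) simplifies to (max-R)/max with max = 79:
C = (79-74)/79 = 5/79 = 0.06329… → 0.06
M = (79-79)/79 = 0/79 = 0 → 0.00
Y = (79-44)/79 = 35/79 = 0.44303… → 0.44
= CMYK(0.06, 0.00, 0.44, 0.69)


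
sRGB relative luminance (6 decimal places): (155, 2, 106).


Linearize each channel (sRGB transfer function): c = v/255; c_lin = c/12.92 if c ≤ 0.04045, else ((c+0.055)/1.055)^2.4
  R: 155/255 ≈ 0.607843 > 0.04045 → ((0.607843+0.055)/1.055)^2.4 ≈ 0.327778
  G: 2/255 ≈ 0.007843 ≤ 0.04045 → 0.007843/12.92 ≈ 0.000607
  B: 106/255 ≈ 0.415686 > 0.04045 → ((0.415686+0.055)/1.055)^2.4 ≈ 0.144128
R_lin = 0.327778, G_lin = 0.000607, B_lin = 0.144128
L = 0.2126×R + 0.7152×G + 0.0722×B
L = 0.2126×0.327778 + 0.7152×0.000607 + 0.0722×0.144128
L ≈ 0.080526


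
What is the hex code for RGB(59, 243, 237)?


R = 59 → 3B (hex)
G = 243 → F3 (hex)
B = 237 → ED (hex)
Hex = #3BF3ED


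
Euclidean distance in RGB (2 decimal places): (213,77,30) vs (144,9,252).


d = √[(R₁-R₂)² + (G₁-G₂)² + (B₁-B₂)²]
d = √[(213-144)² + (77-9)² + (30-252)²]
d = √[4761 + 4624 + 49284]
d = √58669
d ≈ 242.22


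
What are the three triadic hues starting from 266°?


Triadic: equally spaced at 120° intervals
H1 = 266°
H2 = (266 + 120) mod 360 = 26°
H3 = (266 + 240) mod 360 = 146°
Triadic = 266°, 26°, 146°


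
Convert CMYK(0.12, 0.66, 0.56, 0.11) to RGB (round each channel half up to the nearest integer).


R = 255 × (1-C) × (1-K) = 255 × 0.88 × 0.89 = 199.716 → 200
G = 255 × (1-M) × (1-K) = 255 × 0.34 × 0.89 = 77.163 → 77
B = 255 × (1-Y) × (1-K) = 255 × 0.44 × 0.89 = 99.858 → 100
= RGB(200, 77, 100)


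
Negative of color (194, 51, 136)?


Invert: (255-R, 255-G, 255-B)
R: 255-194 = 61
G: 255-51 = 204
B: 255-136 = 119
= RGB(61, 204, 119)


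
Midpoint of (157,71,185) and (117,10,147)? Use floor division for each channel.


Midpoint: each channel = ⌊(C₁+C₂)/2⌋
R: ⌊(157+117)/2⌋ = 137
G: ⌊(71+10)/2⌋ = 40
B: ⌊(185+147)/2⌋ = 166
= RGB(137, 40, 166)


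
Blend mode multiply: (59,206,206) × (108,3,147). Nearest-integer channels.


Multiply: C = A×B/255, rounded to nearest integer
R: 59×108/255 = 6372/255 ≈ 24.988 → 25
G: 206×3/255 = 618/255 ≈ 2.424 → 2
B: 206×147/255 = 30282/255 ≈ 118.753 → 119
= RGB(25, 2, 119)


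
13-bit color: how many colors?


Colors = 2^bits = 2^13
= 8,192 colors


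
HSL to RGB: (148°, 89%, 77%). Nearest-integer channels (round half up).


H=148°, S=0.89, L=0.77
C = (1-|2L-1|)×S = (1-|0.54|)×0.89 = 0.4094
H' = H/60 = 148/60 ≈ 2.4667; X = C×(1-|H' mod 2 - 1|) ≈ 0.1911
m = L - C/2 = 0.77 - 0.2047 = 0.5653
Sector ⌊H'⌋ = 2 → (R',G',B') = (0.0, 0.4094, ≈0.1911)
RGB = ((R'+m)×255, (G'+m)×255, (B'+m)×255) = (144.1515, 248.5485, 192.8701)
Round half up → RGB(144, 249, 193)


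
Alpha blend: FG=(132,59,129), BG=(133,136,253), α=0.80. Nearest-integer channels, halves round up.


C = α×F + (1-α)×B, with 1-α = 0.20
R: 0.80×132 + 0.20×133 = 105.60 + 26.60 = 132.20 → 132
G: 0.80×59 + 0.20×136 = 47.20 + 27.20 = 74.40 → 74
B: 0.80×129 + 0.20×253 = 103.20 + 50.60 = 153.80 → 154
= RGB(132, 74, 154)


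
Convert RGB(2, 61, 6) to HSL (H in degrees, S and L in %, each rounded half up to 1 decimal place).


Normalize: R'=2/255≈0.0078, G'=61/255≈0.2392, B'=6/255≈0.0235
Max=61/255, Min=2/255, Δ=Max-Min=59/255
L = (Max+Min)/2 = (61+2)/510 = 63/510 = 0.12352… → L = 12.4%
L ≤ 0.5 → S = Δ/(Max+Min) = 59/(61+2) = 59/63 = 0.93650… → S = 93.7%
(the 1/255 factors cancel in S and H, so raw channel differences can be used)
Max is G' → H = 60 × ((B-R)/Δ + 2) = 60 × ((6-2)/59 + 2)
  4/59 + 2 = 0.0677… + 2 = 2.0677…
  H = 60 × 2.0677… = 124.067…° → H = 124.1°
= HSL(124.1°, 93.7%, 12.4%)


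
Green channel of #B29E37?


Color: #B29E37
R = B2 = 178
G = 9E = 158
B = 37 = 55
Green = 158


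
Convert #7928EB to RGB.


79 → 121 (R)
28 → 40 (G)
EB → 235 (B)
= RGB(121, 40, 235)


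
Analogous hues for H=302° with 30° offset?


Base hue: 302°
Left analog: (302 - 30) mod 360 = 272°
Right analog: (302 + 30) mod 360 = 332°
Analogous hues = 272° and 332°


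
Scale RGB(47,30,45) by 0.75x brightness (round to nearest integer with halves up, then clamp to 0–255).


Multiply each channel by 0.75, round half up, clamp to [0, 255]
R: 47×0.75 = 35.25 → round → 35
G: 30×0.75 = 22.5 → round → 23
B: 45×0.75 = 33.75 → round → 34
= RGB(35, 23, 34)


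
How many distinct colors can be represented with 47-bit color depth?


Colors = 2^bits = 2^47
= 140,737,488,355,328 colors


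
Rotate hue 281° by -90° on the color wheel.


New hue = (H + rotation) mod 360
New hue = (281 -90) mod 360
= 191 mod 360
= 191°


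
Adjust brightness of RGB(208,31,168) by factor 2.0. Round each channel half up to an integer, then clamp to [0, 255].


Multiply each channel by 2.0, round half up, clamp to [0, 255]
R: 208×2.0 = 416 → clamp → 255
G: 31×2.0 = 62
B: 168×2.0 = 336 → clamp → 255
= RGB(255, 62, 255)


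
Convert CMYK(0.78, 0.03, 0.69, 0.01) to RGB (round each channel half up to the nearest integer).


R = 255 × (1-C) × (1-K) = 255 × 0.22 × 0.99 = 55.539 → 56
G = 255 × (1-M) × (1-K) = 255 × 0.97 × 0.99 = 244.8765 → 245
B = 255 × (1-Y) × (1-K) = 255 × 0.31 × 0.99 = 78.2595 → 78
= RGB(56, 245, 78)


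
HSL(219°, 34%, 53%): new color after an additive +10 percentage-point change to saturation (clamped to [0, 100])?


Original S = 34%
Adjustment = +10 percentage points
New S = 34 + (10) = 44
Clamp to [0, 100] → 44
= HSL(219°, 44%, 53%)


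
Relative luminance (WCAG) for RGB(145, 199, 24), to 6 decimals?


Linearize each channel (sRGB transfer function): c = v/255; c_lin = c/12.92 if c ≤ 0.04045, else ((c+0.055)/1.055)^2.4
  R: 145/255 ≈ 0.568627 > 0.04045 → ((0.568627+0.055)/1.055)^2.4 ≈ 0.283149
  G: 199/255 ≈ 0.780392 > 0.04045 → ((0.780392+0.055)/1.055)^2.4 ≈ 0.571125
  B: 24/255 ≈ 0.094118 > 0.04045 → ((0.094118+0.055)/1.055)^2.4 ≈ 0.009134
R_lin = 0.283149, G_lin = 0.571125, B_lin = 0.009134
L = 0.2126×R + 0.7152×G + 0.0722×B
L = 0.2126×0.283149 + 0.7152×0.571125 + 0.0722×0.009134
L ≈ 0.469325


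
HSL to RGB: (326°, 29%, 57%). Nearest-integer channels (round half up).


H=326°, S=0.29, L=0.57
C = (1-|2L-1|)×S = (1-|0.14|)×0.29 = 0.2494
H' = H/60 = 326/60 ≈ 5.4333; X = C×(1-|H' mod 2 - 1|) ≈ 0.1413
m = L - C/2 = 0.57 - 0.1247 = 0.4453
Sector ⌊H'⌋ = 5 → (R',G',B') = (0.2494, 0.0, ≈0.1413)
RGB = ((R'+m)×255, (G'+m)×255, (B'+m)×255) = (177.1485, 113.5515, 149.5898)
Round half up → RGB(177, 114, 150)


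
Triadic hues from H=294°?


Triadic: equally spaced at 120° intervals
H1 = 294°
H2 = (294 + 120) mod 360 = 54°
H3 = (294 + 240) mod 360 = 174°
Triadic = 294°, 54°, 174°


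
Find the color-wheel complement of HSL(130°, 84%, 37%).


Complement = opposite side of color wheel = hue + 180°
H' = (130 + 180) mod 360 = 310°
S and L unchanged.
= HSL(310°, 84%, 37%)


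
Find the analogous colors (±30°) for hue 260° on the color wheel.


Base hue: 260°
Left analog: (260 - 30) mod 360 = 230°
Right analog: (260 + 30) mod 360 = 290°
Analogous hues = 230° and 290°


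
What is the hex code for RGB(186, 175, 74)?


R = 186 → BA (hex)
G = 175 → AF (hex)
B = 74 → 4A (hex)
Hex = #BAAF4A


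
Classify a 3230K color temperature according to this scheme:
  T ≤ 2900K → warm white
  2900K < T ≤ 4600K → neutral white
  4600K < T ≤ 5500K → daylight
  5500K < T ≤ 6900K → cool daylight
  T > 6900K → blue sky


Temperature: 3230K
2900K < 3230K ≤ 4600K → neutral white
Classification: neutral white


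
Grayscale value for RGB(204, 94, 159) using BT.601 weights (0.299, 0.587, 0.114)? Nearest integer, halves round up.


Gray = 0.299×R + 0.587×G + 0.114×B
Gray = 0.299×204 + 0.587×94 + 0.114×159
Gray = 60.996 + 55.178 + 18.126
Gray = 134.300 → round half up → 134
Gray = 134


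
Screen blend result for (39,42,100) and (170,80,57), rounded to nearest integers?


Screen: C = 255 - (255-A)×(255-B)/255, rounded to nearest integer
R: 255 - (255-39)×(255-170)/255 = 255 - 18360/255 ≈ 255 - 72.000 = 183.000 → 183
G: 255 - (255-42)×(255-80)/255 = 255 - 37275/255 ≈ 255 - 146.176 = 108.824 → 109
B: 255 - (255-100)×(255-57)/255 = 255 - 30690/255 ≈ 255 - 120.353 = 134.647 → 135
= RGB(183, 109, 135)


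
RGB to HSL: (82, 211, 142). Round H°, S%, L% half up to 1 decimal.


Normalize: R'=82/255≈0.3216, G'=211/255≈0.8275, B'=142/255≈0.5569
Max=211/255, Min=82/255, Δ=Max-Min=129/255
L = (Max+Min)/2 = (211+82)/510 = 293/510 = 0.57450… → L = 57.5%
L > 0.5 → S = Δ/(2-Max-Min) = 129/(510-211-82) = 129/217 = 0.59447… → S = 59.4%
(the 1/255 factors cancel in S and H, so raw channel differences can be used)
Max is G' → H = 60 × ((B-R)/Δ + 2) = 60 × ((142-82)/129 + 2)
  60/129 + 2 = 0.4651… + 2 = 2.4651…
  H = 60 × 2.4651… = 147.906…° → H = 147.9°
= HSL(147.9°, 59.4%, 57.5%)


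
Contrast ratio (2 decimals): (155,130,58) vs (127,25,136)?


Linearize each sRGB channel c=v/255: c/12.92 if c ≤ 0.04045 else ((c+0.055)/1.055)^2.4
L = 0.2126×R_lin + 0.7152×G_lin + 0.0722×B_lin
Color 1 (155,130,58):
  R=155: 155/255≈0.6078 > 0.04045 → ((0.6078+0.055)/1.055)^2.4 ≈ 0.32778
  G=130: 130/255≈0.5098 > 0.04045 → ((0.5098+0.055)/1.055)^2.4 ≈ 0.22323
  B=58: 58/255≈0.2275 > 0.04045 → ((0.2275+0.055)/1.055)^2.4 ≈ 0.04231
  L1 = 0.2126×0.32778 + 0.7152×0.22323 + 0.0722×0.04231 ≈ 0.23239
Color 2 (127,25,136):
  R=127: 127/255≈0.4980 > 0.04045 → ((0.4980+0.055)/1.055)^2.4 ≈ 0.21223
  G=25: 25/255≈0.0980 > 0.04045 → ((0.0980+0.055)/1.055)^2.4 ≈ 0.00972
  B=136: 136/255≈0.5333 > 0.04045 → ((0.5333+0.055)/1.055)^2.4 ≈ 0.24620
  L2 = 0.2126×0.21223 + 0.7152×0.00972 + 0.0722×0.24620 ≈ 0.06985
Lighter = 0.23239, Darker = 0.06985
Ratio = (L_lighter + 0.05) / (L_darker + 0.05)
Ratio = (0.23239 + 0.05) / (0.06985 + 0.05) = 0.28239 / 0.11985 ≈ 2.3562
Ratio ≈ 2.36:1


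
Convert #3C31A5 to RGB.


3C → 60 (R)
31 → 49 (G)
A5 → 165 (B)
= RGB(60, 49, 165)


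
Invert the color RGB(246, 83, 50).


Invert: (255-R, 255-G, 255-B)
R: 255-246 = 9
G: 255-83 = 172
B: 255-50 = 205
= RGB(9, 172, 205)


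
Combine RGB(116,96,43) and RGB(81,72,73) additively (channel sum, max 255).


Additive: each channel = min(255, C₁+C₂)
R: 116+81 = 197 → 197
G: 96+72 = 168 → 168
B: 43+73 = 116 → 116
= RGB(197, 168, 116)


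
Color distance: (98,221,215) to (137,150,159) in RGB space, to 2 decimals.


d = √[(R₁-R₂)² + (G₁-G₂)² + (B₁-B₂)²]
d = √[(98-137)² + (221-150)² + (215-159)²]
d = √[1521 + 5041 + 3136]
d = √9698
d ≈ 98.48


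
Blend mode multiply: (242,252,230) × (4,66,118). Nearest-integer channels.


Multiply: C = A×B/255, rounded to nearest integer
R: 242×4/255 = 968/255 ≈ 3.796 → 4
G: 252×66/255 = 16632/255 ≈ 65.224 → 65
B: 230×118/255 = 27140/255 ≈ 106.431 → 106
= RGB(4, 65, 106)


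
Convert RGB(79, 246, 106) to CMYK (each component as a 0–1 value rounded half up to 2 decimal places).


R'=79/255≈0.3098, G'=246/255≈0.9647, B'=106/255≈0.4157
K = 1 - max(R',G',B') = 1 - 246/255 = 9/255 = 0.03529… → 0.04
(1-R'-K)/(1-K) simplifies to (max-R)/max with max = 246:
C = (246-79)/246 = 167/246 = 0.67886… → 0.68
M = (246-246)/246 = 0/246 = 0 → 0.00
Y = (246-106)/246 = 140/246 = 0.56910… → 0.57
= CMYK(0.68, 0.00, 0.57, 0.04)


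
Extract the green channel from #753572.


Color: #753572
R = 75 = 117
G = 35 = 53
B = 72 = 114
Green = 53


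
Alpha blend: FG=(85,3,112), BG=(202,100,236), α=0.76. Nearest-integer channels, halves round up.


C = α×F + (1-α)×B, with 1-α = 0.24
R: 0.76×85 + 0.24×202 = 64.60 + 48.48 = 113.08 → 113
G: 0.76×3 + 0.24×100 = 2.28 + 24.00 = 26.28 → 26
B: 0.76×112 + 0.24×236 = 85.12 + 56.64 = 141.76 → 142
= RGB(113, 26, 142)


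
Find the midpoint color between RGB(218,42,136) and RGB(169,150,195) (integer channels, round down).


Midpoint: each channel = ⌊(C₁+C₂)/2⌋
R: ⌊(218+169)/2⌋ = 193
G: ⌊(42+150)/2⌋ = 96
B: ⌊(136+195)/2⌋ = 165
= RGB(193, 96, 165)


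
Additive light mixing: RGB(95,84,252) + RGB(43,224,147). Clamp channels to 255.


Additive: each channel = min(255, C₁+C₂)
R: 95+43 = 138 → 138
G: 84+224 = 308 → 255
B: 252+147 = 399 → 255
= RGB(138, 255, 255)


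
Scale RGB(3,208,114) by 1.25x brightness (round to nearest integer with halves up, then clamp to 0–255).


Multiply each channel by 1.25, round half up, clamp to [0, 255]
R: 3×1.25 = 3.75 → round → 4
G: 208×1.25 = 260 → clamp → 255
B: 114×1.25 = 142.5 → round → 143
= RGB(4, 255, 143)


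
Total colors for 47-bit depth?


Colors = 2^bits = 2^47
= 140,737,488,355,328 colors


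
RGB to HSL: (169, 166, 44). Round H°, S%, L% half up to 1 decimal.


Normalize: R'=169/255≈0.6627, G'=166/255≈0.6510, B'=44/255≈0.1725
Max=169/255, Min=44/255, Δ=Max-Min=125/255
L = (Max+Min)/2 = (169+44)/510 = 213/510 = 0.41764… → L = 41.8%
L ≤ 0.5 → S = Δ/(Max+Min) = 125/(169+44) = 125/213 = 0.58685… → S = 58.7%
(the 1/255 factors cancel in S and H, so raw channel differences can be used)
Max is R' → H = 60 × (((G-B)/Δ) mod 6) = 60 × (((166-44)/125) mod 6)
  122/125 = 0.976
  H = 60 × 0.976 = 58.56° → H = 58.6°
= HSL(58.6°, 58.7%, 41.8%)


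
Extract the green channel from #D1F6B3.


Color: #D1F6B3
R = D1 = 209
G = F6 = 246
B = B3 = 179
Green = 246


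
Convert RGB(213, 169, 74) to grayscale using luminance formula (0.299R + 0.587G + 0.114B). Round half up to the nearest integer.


Gray = 0.299×R + 0.587×G + 0.114×B
Gray = 0.299×213 + 0.587×169 + 0.114×74
Gray = 63.687 + 99.203 + 8.436
Gray = 171.326 → round half up → 171
Gray = 171


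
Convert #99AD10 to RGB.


99 → 153 (R)
AD → 173 (G)
10 → 16 (B)
= RGB(153, 173, 16)


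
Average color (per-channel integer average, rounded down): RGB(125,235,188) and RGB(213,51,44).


Midpoint: each channel = ⌊(C₁+C₂)/2⌋
R: ⌊(125+213)/2⌋ = 169
G: ⌊(235+51)/2⌋ = 143
B: ⌊(188+44)/2⌋ = 116
= RGB(169, 143, 116)


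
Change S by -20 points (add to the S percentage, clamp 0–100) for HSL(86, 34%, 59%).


Original S = 34%
Adjustment = -20 percentage points
New S = 34 + (-20) = 14
Clamp to [0, 100] → 14
= HSL(86°, 14%, 59%)


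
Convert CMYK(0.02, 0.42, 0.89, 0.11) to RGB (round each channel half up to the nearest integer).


R = 255 × (1-C) × (1-K) = 255 × 0.98 × 0.89 = 222.411 → 222
G = 255 × (1-M) × (1-K) = 255 × 0.58 × 0.89 = 131.631 → 132
B = 255 × (1-Y) × (1-K) = 255 × 0.11 × 0.89 = 24.9645 → 25
= RGB(222, 132, 25)


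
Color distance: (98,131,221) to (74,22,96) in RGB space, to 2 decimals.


d = √[(R₁-R₂)² + (G₁-G₂)² + (B₁-B₂)²]
d = √[(98-74)² + (131-22)² + (221-96)²]
d = √[576 + 11881 + 15625]
d = √28082
d ≈ 167.58


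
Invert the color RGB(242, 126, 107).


Invert: (255-R, 255-G, 255-B)
R: 255-242 = 13
G: 255-126 = 129
B: 255-107 = 148
= RGB(13, 129, 148)


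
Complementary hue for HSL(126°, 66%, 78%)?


Complement = opposite side of color wheel = hue + 180°
H' = (126 + 180) mod 360 = 306°
S and L unchanged.
= HSL(306°, 66%, 78%)


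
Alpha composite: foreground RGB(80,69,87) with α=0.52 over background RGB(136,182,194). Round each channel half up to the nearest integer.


C = α×F + (1-α)×B, with 1-α = 0.48
R: 0.52×80 + 0.48×136 = 41.60 + 65.28 = 106.88 → 107
G: 0.52×69 + 0.48×182 = 35.88 + 87.36 = 123.24 → 123
B: 0.52×87 + 0.48×194 = 45.24 + 93.12 = 138.36 → 138
= RGB(107, 123, 138)


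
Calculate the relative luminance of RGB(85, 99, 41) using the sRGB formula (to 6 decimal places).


Linearize each channel (sRGB transfer function): c = v/255; c_lin = c/12.92 if c ≤ 0.04045, else ((c+0.055)/1.055)^2.4
  R: 85/255 ≈ 0.333333 > 0.04045 → ((0.333333+0.055)/1.055)^2.4 ≈ 0.090842
  G: 99/255 ≈ 0.388235 > 0.04045 → ((0.388235+0.055)/1.055)^2.4 ≈ 0.124772
  B: 41/255 ≈ 0.160784 > 0.04045 → ((0.160784+0.055)/1.055)^2.4 ≈ 0.022174
R_lin = 0.090842, G_lin = 0.124772, B_lin = 0.022174
L = 0.2126×R + 0.7152×G + 0.0722×B
L = 0.2126×0.090842 + 0.7152×0.124772 + 0.0722×0.022174
L ≈ 0.110151


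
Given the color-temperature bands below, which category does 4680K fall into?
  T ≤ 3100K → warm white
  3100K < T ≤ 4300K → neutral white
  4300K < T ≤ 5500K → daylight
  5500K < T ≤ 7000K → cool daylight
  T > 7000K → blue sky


Temperature: 4680K
4300K < 4680K ≤ 5500K → daylight
Classification: daylight


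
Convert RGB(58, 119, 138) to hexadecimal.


R = 58 → 3A (hex)
G = 119 → 77 (hex)
B = 138 → 8A (hex)
Hex = #3A778A


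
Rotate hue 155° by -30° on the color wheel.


New hue = (H + rotation) mod 360
New hue = (155 -30) mod 360
= 125 mod 360
= 125°


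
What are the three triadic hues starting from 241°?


Triadic: equally spaced at 120° intervals
H1 = 241°
H2 = (241 + 120) mod 360 = 1°
H3 = (241 + 240) mod 360 = 121°
Triadic = 241°, 1°, 121°


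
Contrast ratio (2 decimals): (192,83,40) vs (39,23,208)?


Linearize each sRGB channel c=v/255: c/12.92 if c ≤ 0.04045 else ((c+0.055)/1.055)^2.4
L = 0.2126×R_lin + 0.7152×G_lin + 0.0722×B_lin
Color 1 (192,83,40):
  R=192: 192/255≈0.7529 > 0.04045 → ((0.7529+0.055)/1.055)^2.4 ≈ 0.52712
  G=83: 83/255≈0.3255 > 0.04045 → ((0.3255+0.055)/1.055)^2.4 ≈ 0.08650
  B=40: 40/255≈0.1569 > 0.04045 → ((0.1569+0.055)/1.055)^2.4 ≈ 0.02122
  L1 = 0.2126×0.52712 + 0.7152×0.08650 + 0.0722×0.02122 ≈ 0.17546
Color 2 (39,23,208):
  R=39: 39/255≈0.1529 > 0.04045 → ((0.1529+0.055)/1.055)^2.4 ≈ 0.02029
  G=23: 23/255≈0.0902 > 0.04045 → ((0.0902+0.055)/1.055)^2.4 ≈ 0.00857
  B=208: 208/255≈0.8157 > 0.04045 → ((0.8157+0.055)/1.055)^2.4 ≈ 0.63076
  L2 = 0.2126×0.02029 + 0.7152×0.00857 + 0.0722×0.63076 ≈ 0.05598
Lighter = 0.17546, Darker = 0.05598
Ratio = (L_lighter + 0.05) / (L_darker + 0.05)
Ratio = (0.17546 + 0.05) / (0.05598 + 0.05) = 0.22546 / 0.10598 ≈ 2.1274
Ratio ≈ 2.13:1


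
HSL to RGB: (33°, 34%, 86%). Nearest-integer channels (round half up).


H=33°, S=0.34, L=0.86
C = (1-|2L-1|)×S = (1-|0.72|)×0.34 = 0.0952
H' = H/60 = 33/60 ≈ 0.5500; X = C×(1-|H' mod 2 - 1|) = 0.05236
m = L - C/2 = 0.86 - 0.0476 = 0.8124
Sector ⌊H'⌋ = 0 → (R',G',B') = (0.0952, 0.05236, 0.0)
RGB = ((R'+m)×255, (G'+m)×255, (B'+m)×255) = (231.438, 220.5138, 207.162)
Round half up → RGB(231, 221, 207)


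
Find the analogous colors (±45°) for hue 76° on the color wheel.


Base hue: 76°
Left analog: (76 - 45) mod 360 = 31°
Right analog: (76 + 45) mod 360 = 121°
Analogous hues = 31° and 121°


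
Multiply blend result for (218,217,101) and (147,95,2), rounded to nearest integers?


Multiply: C = A×B/255, rounded to nearest integer
R: 218×147/255 = 32046/255 ≈ 125.671 → 126
G: 217×95/255 = 20615/255 ≈ 80.843 → 81
B: 101×2/255 = 202/255 ≈ 0.792 → 1
= RGB(126, 81, 1)


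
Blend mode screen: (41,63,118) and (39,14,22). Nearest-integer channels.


Screen: C = 255 - (255-A)×(255-B)/255, rounded to nearest integer
R: 255 - (255-41)×(255-39)/255 = 255 - 46224/255 ≈ 255 - 181.271 = 73.729 → 74
G: 255 - (255-63)×(255-14)/255 = 255 - 46272/255 ≈ 255 - 181.459 = 73.541 → 74
B: 255 - (255-118)×(255-22)/255 = 255 - 31921/255 ≈ 255 - 125.180 = 129.820 → 130
= RGB(74, 74, 130)


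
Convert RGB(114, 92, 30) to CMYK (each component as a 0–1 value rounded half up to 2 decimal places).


R'=114/255≈0.4471, G'=92/255≈0.3608, B'=30/255≈0.1176
K = 1 - max(R',G',B') = 1 - 114/255 = 141/255 = 0.55294… → 0.55
(1-R'-K)/(1-K) simplifies to (max-R)/max with max = 114:
C = (114-114)/114 = 0/114 = 0 → 0.00
M = (114-92)/114 = 22/114 = 0.19298… → 0.19
Y = (114-30)/114 = 84/114 = 0.73684… → 0.74
= CMYK(0.00, 0.19, 0.74, 0.55)


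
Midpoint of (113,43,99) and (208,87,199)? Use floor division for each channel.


Midpoint: each channel = ⌊(C₁+C₂)/2⌋
R: ⌊(113+208)/2⌋ = 160
G: ⌊(43+87)/2⌋ = 65
B: ⌊(99+199)/2⌋ = 149
= RGB(160, 65, 149)


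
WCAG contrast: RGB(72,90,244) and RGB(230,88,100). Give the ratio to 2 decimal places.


Linearize each sRGB channel c=v/255: c/12.92 if c ≤ 0.04045 else ((c+0.055)/1.055)^2.4
L = 0.2126×R_lin + 0.7152×G_lin + 0.0722×B_lin
Color 1 (72,90,244):
  R=72: 72/255≈0.2824 > 0.04045 → ((0.2824+0.055)/1.055)^2.4 ≈ 0.06480
  G=90: 90/255≈0.3529 > 0.04045 → ((0.3529+0.055)/1.055)^2.4 ≈ 0.10224
  B=244: 244/255≈0.9569 > 0.04045 → ((0.9569+0.055)/1.055)^2.4 ≈ 0.90466
  L1 = 0.2126×0.06480 + 0.7152×0.10224 + 0.0722×0.90466 ≈ 0.15222
Color 2 (230,88,100):
  R=230: 230/255≈0.9020 > 0.04045 → ((0.9020+0.055)/1.055)^2.4 ≈ 0.79130
  G=88: 88/255≈0.3451 > 0.04045 → ((0.3451+0.055)/1.055)^2.4 ≈ 0.09759
  B=100: 100/255≈0.3922 > 0.04045 → ((0.3922+0.055)/1.055)^2.4 ≈ 0.12744
  L2 = 0.2126×0.79130 + 0.7152×0.09759 + 0.0722×0.12744 ≈ 0.24723
Lighter = 0.24723, Darker = 0.15222
Ratio = (L_lighter + 0.05) / (L_darker + 0.05)
Ratio = (0.24723 + 0.05) / (0.15222 + 0.05) = 0.29723 / 0.20222 ≈ 1.4698
Ratio ≈ 1.47:1


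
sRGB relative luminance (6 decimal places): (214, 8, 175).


Linearize each channel (sRGB transfer function): c = v/255; c_lin = c/12.92 if c ≤ 0.04045, else ((c+0.055)/1.055)^2.4
  R: 214/255 ≈ 0.839216 > 0.04045 → ((0.839216+0.055)/1.055)^2.4 ≈ 0.672443
  G: 8/255 ≈ 0.031373 ≤ 0.04045 → 0.031373/12.92 ≈ 0.002428
  B: 175/255 ≈ 0.686275 > 0.04045 → ((0.686275+0.055)/1.055)^2.4 ≈ 0.428690
R_lin = 0.672443, G_lin = 0.002428, B_lin = 0.428690
L = 0.2126×R + 0.7152×G + 0.0722×B
L = 0.2126×0.672443 + 0.7152×0.002428 + 0.0722×0.428690
L ≈ 0.175650


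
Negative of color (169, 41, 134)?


Invert: (255-R, 255-G, 255-B)
R: 255-169 = 86
G: 255-41 = 214
B: 255-134 = 121
= RGB(86, 214, 121)


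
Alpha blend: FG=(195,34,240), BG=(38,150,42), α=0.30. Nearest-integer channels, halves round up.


C = α×F + (1-α)×B, with 1-α = 0.70
R: 0.30×195 + 0.70×38 = 58.50 + 26.60 = 85.10 → 85
G: 0.30×34 + 0.70×150 = 10.20 + 105.00 = 115.20 → 115
B: 0.30×240 + 0.70×42 = 72.00 + 29.40 = 101.40 → 101
= RGB(85, 115, 101)


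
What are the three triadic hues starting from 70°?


Triadic: equally spaced at 120° intervals
H1 = 70°
H2 = (70 + 120) mod 360 = 190°
H3 = (70 + 240) mod 360 = 310°
Triadic = 70°, 190°, 310°


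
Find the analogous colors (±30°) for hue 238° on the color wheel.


Base hue: 238°
Left analog: (238 - 30) mod 360 = 208°
Right analog: (238 + 30) mod 360 = 268°
Analogous hues = 208° and 268°


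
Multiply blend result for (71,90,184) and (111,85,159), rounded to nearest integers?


Multiply: C = A×B/255, rounded to nearest integer
R: 71×111/255 = 7881/255 ≈ 30.906 → 31
G: 90×85/255 = 7650/255 ≈ 30.000 → 30
B: 184×159/255 = 29256/255 ≈ 114.729 → 115
= RGB(31, 30, 115)


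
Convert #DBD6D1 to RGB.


DB → 219 (R)
D6 → 214 (G)
D1 → 209 (B)
= RGB(219, 214, 209)


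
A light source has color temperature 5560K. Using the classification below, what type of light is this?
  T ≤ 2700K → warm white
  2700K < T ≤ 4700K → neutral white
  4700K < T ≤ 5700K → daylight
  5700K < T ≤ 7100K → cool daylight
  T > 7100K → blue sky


Temperature: 5560K
4700K < 5560K ≤ 5700K → daylight
Classification: daylight


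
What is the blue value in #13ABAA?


Color: #13ABAA
R = 13 = 19
G = AB = 171
B = AA = 170
Blue = 170


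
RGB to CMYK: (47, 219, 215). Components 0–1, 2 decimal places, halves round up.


R'=47/255≈0.1843, G'=219/255≈0.8588, B'=215/255≈0.8431
K = 1 - max(R',G',B') = 1 - 219/255 = 36/255 = 0.14117… → 0.14
(1-R'-K)/(1-K) simplifies to (max-R)/max with max = 219:
C = (219-47)/219 = 172/219 = 0.78538… → 0.79
M = (219-219)/219 = 0/219 = 0 → 0.00
Y = (219-215)/219 = 4/219 = 0.01826… → 0.02
= CMYK(0.79, 0.00, 0.02, 0.14)


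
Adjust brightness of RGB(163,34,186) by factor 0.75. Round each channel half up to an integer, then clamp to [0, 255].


Multiply each channel by 0.75, round half up, clamp to [0, 255]
R: 163×0.75 = 122.25 → round → 122
G: 34×0.75 = 25.5 → round → 26
B: 186×0.75 = 139.5 → round → 140
= RGB(122, 26, 140)


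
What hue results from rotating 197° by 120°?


New hue = (H + rotation) mod 360
New hue = (197 + 120) mod 360
= 317 mod 360
= 317°


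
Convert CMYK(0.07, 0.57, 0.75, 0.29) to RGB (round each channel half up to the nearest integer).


R = 255 × (1-C) × (1-K) = 255 × 0.93 × 0.71 = 168.3765 → 168
G = 255 × (1-M) × (1-K) = 255 × 0.43 × 0.71 = 77.8515 → 78
B = 255 × (1-Y) × (1-K) = 255 × 0.25 × 0.71 = 45.2625 → 45
= RGB(168, 78, 45)


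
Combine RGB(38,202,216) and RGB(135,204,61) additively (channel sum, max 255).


Additive: each channel = min(255, C₁+C₂)
R: 38+135 = 173 → 173
G: 202+204 = 406 → 255
B: 216+61 = 277 → 255
= RGB(173, 255, 255)


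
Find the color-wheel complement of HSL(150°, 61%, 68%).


Complement = opposite side of color wheel = hue + 180°
H' = (150 + 180) mod 360 = 330°
S and L unchanged.
= HSL(330°, 61%, 68%)


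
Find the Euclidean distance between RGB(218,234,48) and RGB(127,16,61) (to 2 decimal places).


d = √[(R₁-R₂)² + (G₁-G₂)² + (B₁-B₂)²]
d = √[(218-127)² + (234-16)² + (48-61)²]
d = √[8281 + 47524 + 169]
d = √55974
d ≈ 236.59


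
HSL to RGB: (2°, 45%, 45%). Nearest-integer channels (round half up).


H=2°, S=0.45, L=0.45
C = (1-|2L-1|)×S = (1-|-0.10|)×0.45 = 0.405
H' = H/60 = 2/60 ≈ 0.0333; X = C×(1-|H' mod 2 - 1|) = 0.0135
m = L - C/2 = 0.45 - 0.2025 = 0.2475
Sector ⌊H'⌋ = 0 → (R',G',B') = (0.405, 0.0135, 0.0)
RGB = ((R'+m)×255, (G'+m)×255, (B'+m)×255) = (166.3875, 66.555, 63.1125)
Round half up → RGB(166, 67, 63)


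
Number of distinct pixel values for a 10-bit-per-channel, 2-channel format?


Total bits = 10 bits/channel × 2 channels = 20 bits
Distinct pixel values = 2^20
= 1,048,576 pixel values


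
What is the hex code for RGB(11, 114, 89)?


R = 11 → 0B (hex)
G = 114 → 72 (hex)
B = 89 → 59 (hex)
Hex = #0B7259


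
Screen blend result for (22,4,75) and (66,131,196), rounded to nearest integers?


Screen: C = 255 - (255-A)×(255-B)/255, rounded to nearest integer
R: 255 - (255-22)×(255-66)/255 = 255 - 44037/255 ≈ 255 - 172.694 = 82.306 → 82
G: 255 - (255-4)×(255-131)/255 = 255 - 31124/255 ≈ 255 - 122.055 = 132.945 → 133
B: 255 - (255-75)×(255-196)/255 = 255 - 10620/255 ≈ 255 - 41.647 = 213.353 → 213
= RGB(82, 133, 213)


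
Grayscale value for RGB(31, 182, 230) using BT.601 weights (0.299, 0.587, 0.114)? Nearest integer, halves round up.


Gray = 0.299×R + 0.587×G + 0.114×B
Gray = 0.299×31 + 0.587×182 + 0.114×230
Gray = 9.269 + 106.834 + 26.220
Gray = 142.323 → round half up → 142
Gray = 142


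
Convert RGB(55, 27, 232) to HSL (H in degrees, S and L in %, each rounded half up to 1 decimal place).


Normalize: R'=55/255≈0.2157, G'=27/255≈0.1059, B'=232/255≈0.9098
Max=232/255, Min=27/255, Δ=Max-Min=205/255
L = (Max+Min)/2 = (232+27)/510 = 259/510 = 0.50784… → L = 50.8%
L > 0.5 → S = Δ/(2-Max-Min) = 205/(510-232-27) = 205/251 = 0.81673… → S = 81.7%
(the 1/255 factors cancel in S and H, so raw channel differences can be used)
Max is B' → H = 60 × ((R-G)/Δ + 4) = 60 × ((55-27)/205 + 4)
  28/205 + 4 = 0.1365… + 4 = 4.1365…
  H = 60 × 4.1365… = 248.195…° → H = 248.2°
= HSL(248.2°, 81.7%, 50.8%)


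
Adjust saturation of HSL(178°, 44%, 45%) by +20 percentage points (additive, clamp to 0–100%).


Original S = 44%
Adjustment = +20 percentage points
New S = 44 + (20) = 64
Clamp to [0, 100] → 64
= HSL(178°, 64%, 45%)


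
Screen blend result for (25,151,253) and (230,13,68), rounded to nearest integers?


Screen: C = 255 - (255-A)×(255-B)/255, rounded to nearest integer
R: 255 - (255-25)×(255-230)/255 = 255 - 5750/255 ≈ 255 - 22.549 = 232.451 → 232
G: 255 - (255-151)×(255-13)/255 = 255 - 25168/255 ≈ 255 - 98.698 = 156.302 → 156
B: 255 - (255-253)×(255-68)/255 = 255 - 374/255 ≈ 255 - 1.467 = 253.533 → 254
= RGB(232, 156, 254)


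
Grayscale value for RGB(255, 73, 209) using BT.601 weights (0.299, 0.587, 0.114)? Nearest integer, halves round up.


Gray = 0.299×R + 0.587×G + 0.114×B
Gray = 0.299×255 + 0.587×73 + 0.114×209
Gray = 76.245 + 42.851 + 23.826
Gray = 142.922 → round half up → 143
Gray = 143


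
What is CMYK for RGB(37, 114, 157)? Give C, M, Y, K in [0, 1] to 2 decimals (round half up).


R'=37/255≈0.1451, G'=114/255≈0.4471, B'=157/255≈0.6157
K = 1 - max(R',G',B') = 1 - 157/255 = 98/255 = 0.38431… → 0.38
(1-R'-K)/(1-K) simplifies to (max-R)/max with max = 157:
C = (157-37)/157 = 120/157 = 0.76433… → 0.76
M = (157-114)/157 = 43/157 = 0.27388… → 0.27
Y = (157-157)/157 = 0/157 = 0 → 0.00
= CMYK(0.76, 0.27, 0.00, 0.38)


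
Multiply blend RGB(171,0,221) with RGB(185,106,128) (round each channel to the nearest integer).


Multiply: C = A×B/255, rounded to nearest integer
R: 171×185/255 = 31635/255 ≈ 124.059 → 124
G: 0×106/255 = 0/255 ≈ 0.000 → 0
B: 221×128/255 = 28288/255 ≈ 110.933 → 111
= RGB(124, 0, 111)


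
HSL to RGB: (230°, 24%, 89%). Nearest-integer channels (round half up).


H=230°, S=0.24, L=0.89
C = (1-|2L-1|)×S = (1-|0.78|)×0.24 = 0.0528
H' = H/60 = 230/60 ≈ 3.8333; X = C×(1-|H' mod 2 - 1|) = 0.0088
m = L - C/2 = 0.89 - 0.0264 = 0.8636
Sector ⌊H'⌋ = 3 → (R',G',B') = (0.0, 0.0088, 0.0528)
RGB = ((R'+m)×255, (G'+m)×255, (B'+m)×255) = (220.218, 222.462, 233.682)
Round half up → RGB(220, 222, 234)


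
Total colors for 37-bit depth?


Colors = 2^bits = 2^37
= 137,438,953,472 colors


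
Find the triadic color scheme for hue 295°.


Triadic: equally spaced at 120° intervals
H1 = 295°
H2 = (295 + 120) mod 360 = 55°
H3 = (295 + 240) mod 360 = 175°
Triadic = 295°, 55°, 175°


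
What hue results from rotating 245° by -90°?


New hue = (H + rotation) mod 360
New hue = (245 -90) mod 360
= 155 mod 360
= 155°


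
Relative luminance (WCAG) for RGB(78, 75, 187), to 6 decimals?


Linearize each channel (sRGB transfer function): c = v/255; c_lin = c/12.92 if c ≤ 0.04045, else ((c+0.055)/1.055)^2.4
  R: 78/255 ≈ 0.305882 > 0.04045 → ((0.305882+0.055)/1.055)^2.4 ≈ 0.076185
  G: 75/255 ≈ 0.294118 > 0.04045 → ((0.294118+0.055)/1.055)^2.4 ≈ 0.070360
  B: 187/255 ≈ 0.733333 > 0.04045 → ((0.733333+0.055)/1.055)^2.4 ≈ 0.496933
R_lin = 0.076185, G_lin = 0.070360, B_lin = 0.496933
L = 0.2126×R + 0.7152×G + 0.0722×B
L = 0.2126×0.076185 + 0.7152×0.070360 + 0.0722×0.496933
L ≈ 0.102397


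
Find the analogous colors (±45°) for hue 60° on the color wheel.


Base hue: 60°
Left analog: (60 - 45) mod 360 = 15°
Right analog: (60 + 45) mod 360 = 105°
Analogous hues = 15° and 105°


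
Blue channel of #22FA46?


Color: #22FA46
R = 22 = 34
G = FA = 250
B = 46 = 70
Blue = 70


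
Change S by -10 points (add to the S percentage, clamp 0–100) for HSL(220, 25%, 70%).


Original S = 25%
Adjustment = -10 percentage points
New S = 25 + (-10) = 15
Clamp to [0, 100] → 15
= HSL(220°, 15%, 70%)


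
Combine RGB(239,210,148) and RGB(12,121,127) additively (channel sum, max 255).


Additive: each channel = min(255, C₁+C₂)
R: 239+12 = 251 → 251
G: 210+121 = 331 → 255
B: 148+127 = 275 → 255
= RGB(251, 255, 255)


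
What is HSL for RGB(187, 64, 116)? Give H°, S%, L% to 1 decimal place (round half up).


Normalize: R'=187/255≈0.7333, G'=64/255≈0.2510, B'=116/255≈0.4549
Max=187/255, Min=64/255, Δ=Max-Min=123/255
L = (Max+Min)/2 = (187+64)/510 = 251/510 = 0.49215… → L = 49.2%
L ≤ 0.5 → S = Δ/(Max+Min) = 123/(187+64) = 123/251 = 0.49003… → S = 49.0%
(the 1/255 factors cancel in S and H, so raw channel differences can be used)
Max is R' → H = 60 × (((G-B)/Δ) mod 6) = 60 × (((64-116)/123) mod 6)
  (-52)/123 = -0.4227…; negative, so add 6 → 5.5772…
  H = 60 × 5.5772… = 334.634…° → H = 334.6°
= HSL(334.6°, 49.0%, 49.2%)


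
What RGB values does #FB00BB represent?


FB → 251 (R)
00 → 0 (G)
BB → 187 (B)
= RGB(251, 0, 187)


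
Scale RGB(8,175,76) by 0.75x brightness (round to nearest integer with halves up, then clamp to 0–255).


Multiply each channel by 0.75, round half up, clamp to [0, 255]
R: 8×0.75 = 6
G: 175×0.75 = 131.25 → round → 131
B: 76×0.75 = 57
= RGB(6, 131, 57)


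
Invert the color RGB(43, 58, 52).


Invert: (255-R, 255-G, 255-B)
R: 255-43 = 212
G: 255-58 = 197
B: 255-52 = 203
= RGB(212, 197, 203)


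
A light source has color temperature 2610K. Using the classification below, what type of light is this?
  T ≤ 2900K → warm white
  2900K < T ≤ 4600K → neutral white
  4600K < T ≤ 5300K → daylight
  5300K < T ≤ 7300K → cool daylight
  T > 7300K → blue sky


Temperature: 2610K
2610K ≤ 2900K → warm white
Classification: warm white


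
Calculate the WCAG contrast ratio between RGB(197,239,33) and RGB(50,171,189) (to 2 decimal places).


Linearize each sRGB channel c=v/255: c/12.92 if c ≤ 0.04045 else ((c+0.055)/1.055)^2.4
L = 0.2126×R_lin + 0.7152×G_lin + 0.0722×B_lin
Color 1 (197,239,33):
  R=197: 197/255≈0.7725 > 0.04045 → ((0.7725+0.055)/1.055)^2.4 ≈ 0.55834
  G=239: 239/255≈0.9373 > 0.04045 → ((0.9373+0.055)/1.055)^2.4 ≈ 0.86316
  B=33: 33/255≈0.1294 > 0.04045 → ((0.1294+0.055)/1.055)^2.4 ≈ 0.01521
  L1 = 0.2126×0.55834 + 0.7152×0.86316 + 0.0722×0.01521 ≈ 0.73713
Color 2 (50,171,189):
  R=50: 50/255≈0.1961 > 0.04045 → ((0.1961+0.055)/1.055)^2.4 ≈ 0.03190
  G=171: 171/255≈0.6706 > 0.04045 → ((0.6706+0.055)/1.055)^2.4 ≈ 0.40724
  B=189: 189/255≈0.7412 > 0.04045 → ((0.7412+0.055)/1.055)^2.4 ≈ 0.50888
  L2 = 0.2126×0.03190 + 0.7152×0.40724 + 0.0722×0.50888 ≈ 0.33478
Lighter = 0.73713, Darker = 0.33478
Ratio = (L_lighter + 0.05) / (L_darker + 0.05)
Ratio = (0.73713 + 0.05) / (0.33478 + 0.05) = 0.78713 / 0.38478 ≈ 2.0457
Ratio ≈ 2.05:1
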